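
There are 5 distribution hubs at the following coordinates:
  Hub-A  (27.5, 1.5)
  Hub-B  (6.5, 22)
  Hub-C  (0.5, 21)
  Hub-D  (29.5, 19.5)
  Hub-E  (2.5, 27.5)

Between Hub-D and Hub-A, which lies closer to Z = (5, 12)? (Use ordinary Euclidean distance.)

Compare squared distances:
d²(Z, Hub-D) = (5−29.5)² + (12−19.5)² = 600.25 + 56.25 = 656.5
d²(Z, Hub-A) = (5−27.5)² + (12−1.5)² = 506.25 + 110.25 = 616.5
656.5 > 616.5, so Hub-A is closer.

Hub-A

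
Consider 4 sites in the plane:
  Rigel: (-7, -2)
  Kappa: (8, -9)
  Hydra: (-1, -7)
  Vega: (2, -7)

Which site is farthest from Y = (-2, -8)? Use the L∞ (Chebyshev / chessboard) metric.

Kappa

d(Y, Rigel) = max(5, 6) = 6
d(Y, Kappa) = max(10, 1) = 10
d(Y, Hydra) = max(1, 1) = 1
d(Y, Vega) = max(4, 1) = 4
The largest is to Kappa.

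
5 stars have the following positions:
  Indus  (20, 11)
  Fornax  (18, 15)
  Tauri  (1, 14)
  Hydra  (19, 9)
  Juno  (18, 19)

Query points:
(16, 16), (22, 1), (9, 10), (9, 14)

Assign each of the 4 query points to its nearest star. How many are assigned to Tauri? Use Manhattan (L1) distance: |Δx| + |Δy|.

1

(16, 16) — d to each: Indus:9, Fornax:3, Tauri:17, Hydra:10, Juno:5 → nearest is Fornax
(22, 1) — d to each: Indus:12, Fornax:18, Tauri:34, Hydra:11, Juno:22 → nearest is Hydra
(9, 10) — d to each: Indus:12, Fornax:14, Tauri:12, Hydra:11, Juno:18 → nearest is Hydra
(9, 14) — d to each: Indus:14, Fornax:10, Tauri:8, Hydra:15, Juno:14 → nearest is Tauri
1 of the 4 points has Tauri as nearest.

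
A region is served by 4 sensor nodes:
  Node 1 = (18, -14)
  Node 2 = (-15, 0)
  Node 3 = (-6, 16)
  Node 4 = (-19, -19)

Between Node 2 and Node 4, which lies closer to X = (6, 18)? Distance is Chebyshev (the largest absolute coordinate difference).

d(X, Node 2) = max(21, 18) = 21
d(X, Node 4) = max(25, 37) = 37
21 < 37, so Node 2 is closer.

Node 2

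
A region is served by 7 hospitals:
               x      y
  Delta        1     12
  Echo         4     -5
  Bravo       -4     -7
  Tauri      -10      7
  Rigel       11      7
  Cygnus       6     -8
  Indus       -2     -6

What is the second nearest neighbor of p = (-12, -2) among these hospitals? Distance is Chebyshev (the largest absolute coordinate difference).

d(p, Delta) = max(13, 14) = 14
d(p, Echo) = max(16, 3) = 16
d(p, Bravo) = max(8, 5) = 8
d(p, Tauri) = max(2, 9) = 9
d(p, Rigel) = max(23, 9) = 23
d(p, Cygnus) = max(18, 6) = 18
d(p, Indus) = max(10, 4) = 10
Sorted ascending: Bravo, Tauri, Indus, … — the second-nearest is Tauri.

Tauri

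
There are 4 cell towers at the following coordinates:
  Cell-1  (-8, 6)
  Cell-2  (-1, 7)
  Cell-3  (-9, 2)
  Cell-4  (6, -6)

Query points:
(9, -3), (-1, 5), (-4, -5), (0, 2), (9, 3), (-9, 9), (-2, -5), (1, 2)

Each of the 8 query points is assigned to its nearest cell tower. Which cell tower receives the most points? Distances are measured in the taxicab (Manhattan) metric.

Cell-4

(9, -3) — d to each: Cell-1:26, Cell-2:20, Cell-3:23, Cell-4:6 → nearest is Cell-4
(-1, 5) — d to each: Cell-1:8, Cell-2:2, Cell-3:11, Cell-4:18 → nearest is Cell-2
(-4, -5) — d to each: Cell-1:15, Cell-2:15, Cell-3:12, Cell-4:11 → nearest is Cell-4
(0, 2) — d to each: Cell-1:12, Cell-2:6, Cell-3:9, Cell-4:14 → nearest is Cell-2
(9, 3) — d to each: Cell-1:20, Cell-2:14, Cell-3:19, Cell-4:12 → nearest is Cell-4
(-9, 9) — d to each: Cell-1:4, Cell-2:10, Cell-3:7, Cell-4:30 → nearest is Cell-1
(-2, -5) — d to each: Cell-1:17, Cell-2:13, Cell-3:14, Cell-4:9 → nearest is Cell-4
(1, 2) — d to each: Cell-1:13, Cell-2:7, Cell-3:10, Cell-4:13 → nearest is Cell-2
Tally — Cell-1:1, Cell-2:3, Cell-4:4. Cell-4 captures the most (4).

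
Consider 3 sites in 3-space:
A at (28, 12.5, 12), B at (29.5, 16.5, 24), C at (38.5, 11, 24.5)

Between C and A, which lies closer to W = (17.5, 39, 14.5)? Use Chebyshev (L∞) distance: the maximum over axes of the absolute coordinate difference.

A

d(W,C) = max(21, 28, 10) = 28
d(W,A) = max(10.5, 26.5, 2.5) = 26.5
28 > 26.5, so A is closer.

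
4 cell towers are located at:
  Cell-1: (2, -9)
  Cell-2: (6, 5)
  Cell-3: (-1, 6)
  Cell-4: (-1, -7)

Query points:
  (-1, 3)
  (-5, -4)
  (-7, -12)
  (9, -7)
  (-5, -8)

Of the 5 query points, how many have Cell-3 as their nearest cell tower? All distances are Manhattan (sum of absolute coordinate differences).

(-1, 3) — d to each: Cell-1:15, Cell-2:9, Cell-3:3, Cell-4:10 → nearest is Cell-3
(-5, -4) — d to each: Cell-1:12, Cell-2:20, Cell-3:14, Cell-4:7 → nearest is Cell-4
(-7, -12) — d to each: Cell-1:12, Cell-2:30, Cell-3:24, Cell-4:11 → nearest is Cell-4
(9, -7) — d to each: Cell-1:9, Cell-2:15, Cell-3:23, Cell-4:10 → nearest is Cell-1
(-5, -8) — d to each: Cell-1:8, Cell-2:24, Cell-3:18, Cell-4:5 → nearest is Cell-4
1 of the 5 points has Cell-3 as nearest.

1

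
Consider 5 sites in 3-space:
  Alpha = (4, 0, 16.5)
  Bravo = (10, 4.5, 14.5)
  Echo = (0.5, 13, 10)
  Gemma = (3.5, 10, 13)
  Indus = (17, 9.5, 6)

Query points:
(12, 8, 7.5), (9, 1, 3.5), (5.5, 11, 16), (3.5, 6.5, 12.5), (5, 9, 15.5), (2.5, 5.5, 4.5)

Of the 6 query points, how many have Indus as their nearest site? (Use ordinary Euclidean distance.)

1

(12, 8, 7.5) — d² to each: Alpha:209, Bravo:65.25, Echo:163.5, Gemma:106.5, Indus:29.5 → nearest is Indus
(9, 1, 3.5) — d² to each: Alpha:195, Bravo:134.25, Echo:258.5, Gemma:201.5, Indus:142.5 → nearest is Bravo
(5.5, 11, 16) — d² to each: Alpha:123.5, Bravo:64.75, Echo:65, Gemma:14, Indus:234.5 → nearest is Gemma
(3.5, 6.5, 12.5) — d² to each: Alpha:58.5, Bravo:50.25, Echo:57.5, Gemma:12.5, Indus:233.5 → nearest is Gemma
(5, 9, 15.5) — d² to each: Alpha:83, Bravo:46.25, Echo:66.5, Gemma:9.5, Indus:234.5 → nearest is Gemma
(2.5, 5.5, 4.5) — d² to each: Alpha:176.5, Bravo:157.25, Echo:90.5, Gemma:93.5, Indus:228.5 → nearest is Echo
1 of the 6 points has Indus as nearest.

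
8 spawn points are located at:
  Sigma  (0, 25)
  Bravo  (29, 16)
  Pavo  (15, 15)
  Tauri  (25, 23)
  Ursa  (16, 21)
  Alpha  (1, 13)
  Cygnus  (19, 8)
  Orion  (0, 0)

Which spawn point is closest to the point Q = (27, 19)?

Compare squared distances (the ordering matches that of the actual distances):
d²(Q, Sigma) = 729 + 36 = 765
d²(Q, Bravo) = 4 + 9 = 13
d²(Q, Pavo) = 144 + 16 = 160
d²(Q, Tauri) = 4 + 16 = 20
d²(Q, Ursa) = 121 + 4 = 125
d²(Q, Alpha) = 676 + 36 = 712
d²(Q, Cygnus) = 64 + 121 = 185
d²(Q, Orion) = 729 + 361 = 1090
Bravo is nearest.

Bravo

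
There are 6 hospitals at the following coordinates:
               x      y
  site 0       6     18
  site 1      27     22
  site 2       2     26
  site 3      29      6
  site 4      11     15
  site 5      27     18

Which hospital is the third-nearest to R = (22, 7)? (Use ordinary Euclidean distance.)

Compare squared distances (the ordering matches that of the actual distances):
d²(R, site 0) = (22−6)² + (7−18)² = 256 + 121 = 377
d²(R, site 1) = (22−27)² + (7−22)² = 25 + 225 = 250
d²(R, site 2) = (22−2)² + (7−26)² = 400 + 361 = 761
d²(R, site 3) = (22−29)² + (7−6)² = 49 + 1 = 50
d²(R, site 4) = (22−11)² + (7−15)² = 121 + 64 = 185
d²(R, site 5) = (22−27)² + (7−18)² = 25 + 121 = 146
Sorted ascending: site 3, site 5, site 4, site 1, … — the third-nearest is site 4.

site 4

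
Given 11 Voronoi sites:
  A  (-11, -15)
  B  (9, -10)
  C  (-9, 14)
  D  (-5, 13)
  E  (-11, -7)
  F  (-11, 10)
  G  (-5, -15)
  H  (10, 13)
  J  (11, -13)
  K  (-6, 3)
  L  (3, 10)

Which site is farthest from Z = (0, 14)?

Compare squared distances (the ordering matches that of the actual distances):
|ZA|² = 121 + 841 = 962
|ZB|² = 81 + 576 = 657
|ZC|² = 81 + 0 = 81
|ZD|² = 25 + 1 = 26
|ZE|² = 121 + 441 = 562
|ZF|² = 121 + 16 = 137
|ZG|² = 25 + 841 = 866
|ZH|² = 100 + 1 = 101
|ZJ|² = 121 + 729 = 850
|ZK|² = 36 + 121 = 157
|ZL|² = 9 + 16 = 25
The largest is to A.

A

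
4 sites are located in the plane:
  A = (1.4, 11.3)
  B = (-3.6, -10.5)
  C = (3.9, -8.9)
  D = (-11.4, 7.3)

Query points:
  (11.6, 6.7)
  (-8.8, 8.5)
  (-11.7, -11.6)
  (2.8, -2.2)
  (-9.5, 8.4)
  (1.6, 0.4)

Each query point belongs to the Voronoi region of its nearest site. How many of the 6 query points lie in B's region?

(11.6, 6.7) — d² to each: A:125.2, B:526.88, C:302.65, D:529.36 → nearest is A
(-8.8, 8.5) — d² to each: A:111.88, B:388.04, C:464.05, D:8.2 → nearest is D
(-11.7, -11.6) — d² to each: A:696.02, B:66.82, C:250.65, D:357.3 → nearest is B
(2.8, -2.2) — d² to each: A:184.21, B:109.85, C:46.1, D:291.89 → nearest is C
(-9.5, 8.4) — d² to each: A:127.22, B:392.02, C:478.85, D:4.82 → nearest is D
(1.6, 0.4) — d² to each: A:118.85, B:145.85, C:91.78, D:216.61 → nearest is C
1 of the 6 points has B as nearest.

1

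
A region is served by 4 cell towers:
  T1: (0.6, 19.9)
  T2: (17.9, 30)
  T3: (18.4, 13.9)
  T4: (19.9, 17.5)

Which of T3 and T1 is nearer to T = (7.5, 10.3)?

T3

Compare squared distances:
|TT3|² = (7.5−18.4)² + (10.3−13.9)² = 118.81 + 12.96 = 131.77
|TT1|² = (7.5−0.6)² + (10.3−19.9)² = 47.61 + 92.16 = 139.77
131.77 < 139.77, so T3 is closer.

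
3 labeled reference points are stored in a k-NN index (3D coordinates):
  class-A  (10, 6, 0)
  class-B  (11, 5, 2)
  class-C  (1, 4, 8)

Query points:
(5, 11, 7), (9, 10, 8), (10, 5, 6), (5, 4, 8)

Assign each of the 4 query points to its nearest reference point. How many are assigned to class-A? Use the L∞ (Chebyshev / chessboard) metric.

(5, 11, 7) — d to each: class-A:7, class-B:6, class-C:7 → nearest is class-B
(9, 10, 8) — d to each: class-A:8, class-B:6, class-C:8 → nearest is class-B
(10, 5, 6) — d to each: class-A:6, class-B:4, class-C:9 → nearest is class-B
(5, 4, 8) — d to each: class-A:8, class-B:6, class-C:4 → nearest is class-C
0 of the 4 points have class-A as nearest.

0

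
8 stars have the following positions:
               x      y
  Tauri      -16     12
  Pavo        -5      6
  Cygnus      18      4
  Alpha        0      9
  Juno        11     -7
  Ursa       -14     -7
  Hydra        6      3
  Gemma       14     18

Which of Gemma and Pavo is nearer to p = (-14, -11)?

Compare squared distances:
d²(p, Gemma) = (-14−14)² + (-11−18)² = 784 + 841 = 1625
d²(p, Pavo) = (-14−(-5))² + (-11−6)² = 81 + 289 = 370
1625 > 370, so Pavo is closer.

Pavo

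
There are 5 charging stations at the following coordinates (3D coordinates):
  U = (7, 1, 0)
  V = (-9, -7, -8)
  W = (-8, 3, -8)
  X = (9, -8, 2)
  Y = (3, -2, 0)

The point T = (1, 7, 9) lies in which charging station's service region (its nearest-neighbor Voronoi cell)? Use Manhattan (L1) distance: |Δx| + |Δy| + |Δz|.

Y

d(T,U) = |1−7| + |7−1| + |9−0| = 6 + 6 + 9 = 21
d(T,V) = |1−(-9)| + |7−(-7)| + |9−(-8)| = 10 + 14 + 17 = 41
d(T,W) = |1−(-8)| + |7−3| + |9−(-8)| = 9 + 4 + 17 = 30
d(T,X) = |1−9| + |7−(-8)| + |9−2| = 8 + 15 + 7 = 30
d(T,Y) = |1−3| + |7−(-2)| + |9−0| = 2 + 9 + 9 = 20
Y is nearest.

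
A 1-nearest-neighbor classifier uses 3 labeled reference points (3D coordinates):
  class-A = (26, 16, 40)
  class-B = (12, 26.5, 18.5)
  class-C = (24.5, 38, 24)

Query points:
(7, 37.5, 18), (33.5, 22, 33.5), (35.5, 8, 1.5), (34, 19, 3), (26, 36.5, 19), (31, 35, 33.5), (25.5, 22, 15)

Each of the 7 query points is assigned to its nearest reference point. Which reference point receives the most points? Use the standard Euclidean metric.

(7, 37.5, 18) — d² to each: class-A:1307.25, class-B:146.25, class-C:342.5 → nearest is class-B
(33.5, 22, 33.5) — d² to each: class-A:134.5, class-B:707.5, class-C:427.25 → nearest is class-A
(35.5, 8, 1.5) — d² to each: class-A:1636.5, class-B:1183.5, class-C:1527.25 → nearest is class-B
(34, 19, 3) — d² to each: class-A:1442, class-B:780.5, class-C:892.25 → nearest is class-B
(26, 36.5, 19) — d² to each: class-A:861.25, class-B:296.25, class-C:29.5 → nearest is class-C
(31, 35, 33.5) — d² to each: class-A:428.25, class-B:658.25, class-C:141.5 → nearest is class-C
(25.5, 22, 15) — d² to each: class-A:661.25, class-B:214.75, class-C:338 → nearest is class-B
Tally — class-A:1, class-B:4, class-C:2. class-B captures the most (4).

class-B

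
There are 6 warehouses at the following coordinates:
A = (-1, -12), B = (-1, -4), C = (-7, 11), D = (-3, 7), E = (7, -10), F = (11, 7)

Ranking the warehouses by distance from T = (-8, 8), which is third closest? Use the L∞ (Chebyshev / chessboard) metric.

B

d(T,A) = max(7, 20) = 20
d(T,B) = max(7, 12) = 12
d(T,C) = max(1, 3) = 3
d(T,D) = max(5, 1) = 5
d(T,E) = max(15, 18) = 18
d(T,F) = max(19, 1) = 19
Sorted ascending: C, D, B, E, … — the third-nearest is B.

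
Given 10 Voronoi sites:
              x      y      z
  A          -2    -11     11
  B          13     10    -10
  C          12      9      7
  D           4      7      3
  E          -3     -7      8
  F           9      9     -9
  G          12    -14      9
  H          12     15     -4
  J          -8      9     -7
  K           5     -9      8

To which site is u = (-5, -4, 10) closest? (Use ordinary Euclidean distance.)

E

Squared Euclidean distances:
|uA|² = 9 + 49 + 1 = 59
|uB|² = 324 + 196 + 400 = 920
|uC|² = 289 + 169 + 9 = 467
|uD|² = 81 + 121 + 49 = 251
|uE|² = 4 + 9 + 4 = 17
|uF|² = 196 + 169 + 361 = 726
|uG|² = 289 + 100 + 1 = 390
|uH|² = 289 + 361 + 196 = 846
|uJ|² = 9 + 169 + 289 = 467
|uK|² = 100 + 25 + 4 = 129
Minimum is at E.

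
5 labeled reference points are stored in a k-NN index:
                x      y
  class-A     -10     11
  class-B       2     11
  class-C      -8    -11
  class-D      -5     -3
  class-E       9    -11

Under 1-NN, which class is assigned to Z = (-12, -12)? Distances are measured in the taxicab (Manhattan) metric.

class-C

d(Z, class-A) = |-12−(-10)| + |-12−11| = 2 + 23 = 25
d(Z, class-B) = |-12−2| + |-12−11| = 14 + 23 = 37
d(Z, class-C) = |-12−(-8)| + |-12−(-11)| = 4 + 1 = 5
d(Z, class-D) = |-12−(-5)| + |-12−(-3)| = 7 + 9 = 16
d(Z, class-E) = |-12−9| + |-12−(-11)| = 21 + 1 = 22
Minimum is at class-C.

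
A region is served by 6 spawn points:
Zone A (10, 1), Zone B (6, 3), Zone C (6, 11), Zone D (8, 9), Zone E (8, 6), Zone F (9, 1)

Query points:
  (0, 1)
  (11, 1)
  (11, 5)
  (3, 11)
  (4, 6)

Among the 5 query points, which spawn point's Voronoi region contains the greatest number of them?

(0, 1) — d² to each: Zone A:100, Zone B:40, Zone C:136, Zone D:128, Zone E:89, Zone F:81 → nearest is Zone B
(11, 1) — d² to each: Zone A:1, Zone B:29, Zone C:125, Zone D:73, Zone E:34, Zone F:4 → nearest is Zone A
(11, 5) — d² to each: Zone A:17, Zone B:29, Zone C:61, Zone D:25, Zone E:10, Zone F:20 → nearest is Zone E
(3, 11) — d² to each: Zone A:149, Zone B:73, Zone C:9, Zone D:29, Zone E:50, Zone F:136 → nearest is Zone C
(4, 6) — d² to each: Zone A:61, Zone B:13, Zone C:29, Zone D:25, Zone E:16, Zone F:50 → nearest is Zone B
Tally — Zone A:1, Zone B:2, Zone C:1, Zone E:1. Zone B captures the most (2).

Zone B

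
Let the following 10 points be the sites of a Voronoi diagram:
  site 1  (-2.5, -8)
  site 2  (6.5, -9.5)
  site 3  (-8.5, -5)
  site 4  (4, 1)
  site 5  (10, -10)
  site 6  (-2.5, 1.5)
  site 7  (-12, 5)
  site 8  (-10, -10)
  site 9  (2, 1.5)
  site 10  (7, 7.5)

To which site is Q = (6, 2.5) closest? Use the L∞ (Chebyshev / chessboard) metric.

site 4

d(Q, site 1) = max(8.5, 10.5) = 10.5
d(Q, site 2) = max(0.5, 12) = 12
d(Q, site 3) = max(14.5, 7.5) = 14.5
d(Q, site 4) = max(2, 1.5) = 2
d(Q, site 5) = max(4, 12.5) = 12.5
d(Q, site 6) = max(8.5, 1) = 8.5
d(Q, site 7) = max(18, 2.5) = 18
d(Q, site 8) = max(16, 12.5) = 16
d(Q, site 9) = max(4, 1) = 4
d(Q, site 10) = max(1, 5) = 5
Minimum is at site 4.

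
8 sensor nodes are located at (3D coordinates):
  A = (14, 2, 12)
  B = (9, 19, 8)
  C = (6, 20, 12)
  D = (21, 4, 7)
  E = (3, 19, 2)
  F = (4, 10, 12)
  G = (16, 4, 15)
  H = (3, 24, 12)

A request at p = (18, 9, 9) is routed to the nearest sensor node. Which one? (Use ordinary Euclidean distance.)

D

Since √ is increasing, it suffices to compare squared distances:
|pA|² = (18−14)² + (9−2)² + (9−12)² = 16 + 49 + 9 = 74
|pB|² = (18−9)² + (9−19)² + (9−8)² = 81 + 100 + 1 = 182
|pC|² = (18−6)² + (9−20)² + (9−12)² = 144 + 121 + 9 = 274
|pD|² = (18−21)² + (9−4)² + (9−7)² = 9 + 25 + 4 = 38
|pE|² = (18−3)² + (9−19)² + (9−2)² = 225 + 100 + 49 = 374
|pF|² = (18−4)² + (9−10)² + (9−12)² = 196 + 1 + 9 = 206
|pG|² = (18−16)² + (9−4)² + (9−15)² = 4 + 25 + 36 = 65
|pH|² = (18−3)² + (9−24)² + (9−12)² = 225 + 225 + 9 = 459
Minimum is at D.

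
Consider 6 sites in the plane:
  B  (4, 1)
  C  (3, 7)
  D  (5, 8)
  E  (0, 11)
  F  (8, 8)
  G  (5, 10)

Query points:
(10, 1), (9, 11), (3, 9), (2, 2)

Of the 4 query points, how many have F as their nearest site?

1

(10, 1) — d² to each: B:36, C:85, D:74, E:200, F:53, G:106 → nearest is B
(9, 11) — d² to each: B:125, C:52, D:25, E:81, F:10, G:17 → nearest is F
(3, 9) — d² to each: B:65, C:4, D:5, E:13, F:26, G:5 → nearest is C
(2, 2) — d² to each: B:5, C:26, D:45, E:85, F:72, G:73 → nearest is B
1 of the 4 points has F as nearest.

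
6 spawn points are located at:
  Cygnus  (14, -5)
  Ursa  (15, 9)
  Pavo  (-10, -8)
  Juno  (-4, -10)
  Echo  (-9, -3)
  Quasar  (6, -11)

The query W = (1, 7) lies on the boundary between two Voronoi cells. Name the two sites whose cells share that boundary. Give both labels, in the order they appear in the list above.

Squared distances from W to each site:
d²(W, Cygnus) = (1−14)² + (7−(-5))² = 169 + 144 = 313
d²(W, Ursa) = (1−15)² + (7−9)² = 196 + 4 = 200
d²(W, Pavo) = (1−(-10))² + (7−(-8))² = 121 + 225 = 346
d²(W, Juno) = (1−(-4))² + (7−(-10))² = 25 + 289 = 314
d²(W, Echo) = (1−(-9))² + (7−(-3))² = 100 + 100 = 200
d²(W, Quasar) = (1−6)² + (7−(-11))² = 25 + 324 = 349
W is equidistant from Ursa and Echo (both at squared distance 200), and every other site is strictly farther — so W lies on the Ursa–Echo Voronoi edge.

Ursa and Echo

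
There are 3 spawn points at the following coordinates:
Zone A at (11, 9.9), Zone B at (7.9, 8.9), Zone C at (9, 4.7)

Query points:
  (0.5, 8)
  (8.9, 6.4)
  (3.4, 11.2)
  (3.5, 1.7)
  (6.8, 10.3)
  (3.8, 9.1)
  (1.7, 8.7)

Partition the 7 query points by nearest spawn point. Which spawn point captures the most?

(0.5, 8) — d² to each: Zone A:113.86, Zone B:55.57, Zone C:83.14 → nearest is Zone B
(8.9, 6.4) — d² to each: Zone A:16.66, Zone B:7.25, Zone C:2.9 → nearest is Zone C
(3.4, 11.2) — d² to each: Zone A:59.45, Zone B:25.54, Zone C:73.61 → nearest is Zone B
(3.5, 1.7) — d² to each: Zone A:123.49, Zone B:71.2, Zone C:39.25 → nearest is Zone C
(6.8, 10.3) — d² to each: Zone A:17.8, Zone B:3.17, Zone C:36.2 → nearest is Zone B
(3.8, 9.1) — d² to each: Zone A:52.48, Zone B:16.85, Zone C:46.4 → nearest is Zone B
(1.7, 8.7) — d² to each: Zone A:87.93, Zone B:38.48, Zone C:69.29 → nearest is Zone B
Tally — Zone B:5, Zone C:2. Zone B captures the most (5).

Zone B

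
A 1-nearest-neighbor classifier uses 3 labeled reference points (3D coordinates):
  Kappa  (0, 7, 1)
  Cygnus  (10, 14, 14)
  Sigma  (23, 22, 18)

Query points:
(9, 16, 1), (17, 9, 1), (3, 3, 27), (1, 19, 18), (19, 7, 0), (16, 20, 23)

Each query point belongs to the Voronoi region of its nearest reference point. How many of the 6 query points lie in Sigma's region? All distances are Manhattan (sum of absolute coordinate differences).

(9, 16, 1) — d to each: Kappa:18, Cygnus:16, Sigma:37 → nearest is Cygnus
(17, 9, 1) — d to each: Kappa:19, Cygnus:25, Sigma:36 → nearest is Kappa
(3, 3, 27) — d to each: Kappa:33, Cygnus:31, Sigma:48 → nearest is Cygnus
(1, 19, 18) — d to each: Kappa:30, Cygnus:18, Sigma:25 → nearest is Cygnus
(19, 7, 0) — d to each: Kappa:20, Cygnus:30, Sigma:37 → nearest is Kappa
(16, 20, 23) — d to each: Kappa:51, Cygnus:21, Sigma:14 → nearest is Sigma
1 of the 6 points has Sigma as nearest.

1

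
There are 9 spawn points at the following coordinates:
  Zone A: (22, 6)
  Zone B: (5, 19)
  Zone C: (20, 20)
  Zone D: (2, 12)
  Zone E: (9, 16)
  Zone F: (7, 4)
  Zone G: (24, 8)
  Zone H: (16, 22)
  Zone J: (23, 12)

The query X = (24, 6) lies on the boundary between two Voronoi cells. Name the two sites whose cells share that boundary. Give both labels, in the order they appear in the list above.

Zone A and Zone G

Squared distances from X to each site:
d²(X, Zone A) = 4 + 0 = 4
d²(X, Zone B) = 361 + 169 = 530
d²(X, Zone C) = 16 + 196 = 212
d²(X, Zone D) = 484 + 36 = 520
d²(X, Zone E) = 225 + 100 = 325
d²(X, Zone F) = 289 + 4 = 293
d²(X, Zone G) = 0 + 4 = 4
d²(X, Zone H) = 64 + 256 = 320
d²(X, Zone J) = 1 + 36 = 37
X is equidistant from Zone A and Zone G (both at squared distance 4), and every other site is strictly farther — so X lies on the Zone A–Zone G Voronoi edge.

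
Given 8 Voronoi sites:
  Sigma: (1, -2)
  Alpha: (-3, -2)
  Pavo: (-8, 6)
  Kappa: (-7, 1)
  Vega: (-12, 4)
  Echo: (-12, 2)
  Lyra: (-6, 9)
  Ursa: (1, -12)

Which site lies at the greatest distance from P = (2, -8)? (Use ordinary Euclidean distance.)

Lyra

Since √ is increasing, it suffices to compare squared distances:
d²(P, Sigma) = (2−1)² + (-8−(-2))² = 1 + 36 = 37
d²(P, Alpha) = (2−(-3))² + (-8−(-2))² = 25 + 36 = 61
d²(P, Pavo) = (2−(-8))² + (-8−6)² = 100 + 196 = 296
d²(P, Kappa) = (2−(-7))² + (-8−1)² = 81 + 81 = 162
d²(P, Vega) = (2−(-12))² + (-8−4)² = 196 + 144 = 340
d²(P, Echo) = (2−(-12))² + (-8−2)² = 196 + 100 = 296
d²(P, Lyra) = (2−(-6))² + (-8−9)² = 64 + 289 = 353
d²(P, Ursa) = (2−1)² + (-8−(-12))² = 1 + 16 = 17
The largest is to Lyra.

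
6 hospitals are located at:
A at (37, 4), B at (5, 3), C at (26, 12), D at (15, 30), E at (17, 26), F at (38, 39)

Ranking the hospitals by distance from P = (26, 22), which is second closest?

C

Compare squared distances (the ordering matches that of the actual distances):
|PA|² = (26−37)² + (22−4)² = 121 + 324 = 445
|PB|² = (26−5)² + (22−3)² = 441 + 361 = 802
|PC|² = (26−26)² + (22−12)² = 0 + 100 = 100
|PD|² = (26−15)² + (22−30)² = 121 + 64 = 185
|PE|² = (26−17)² + (22−26)² = 81 + 16 = 97
|PF|² = (26−38)² + (22−39)² = 144 + 289 = 433
Sorted ascending: E, C, D, … — the second-nearest is C.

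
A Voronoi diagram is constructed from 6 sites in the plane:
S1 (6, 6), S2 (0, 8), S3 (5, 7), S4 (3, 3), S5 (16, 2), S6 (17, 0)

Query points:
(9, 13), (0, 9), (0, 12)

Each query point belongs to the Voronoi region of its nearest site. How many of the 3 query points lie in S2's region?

(9, 13) — d² to each: S1:58, S2:106, S3:52, S4:136, S5:170, S6:233 → nearest is S3
(0, 9) — d² to each: S1:45, S2:1, S3:29, S4:45, S5:305, S6:370 → nearest is S2
(0, 12) — d² to each: S1:72, S2:16, S3:50, S4:90, S5:356, S6:433 → nearest is S2
2 of the 3 points have S2 as nearest.

2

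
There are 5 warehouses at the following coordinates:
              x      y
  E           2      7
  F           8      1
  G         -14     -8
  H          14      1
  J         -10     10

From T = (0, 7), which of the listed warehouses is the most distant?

Squared Euclidean distances:
|TE|² = (0−2)² + (7−7)² = 4 + 0 = 4
|TF|² = (0−8)² + (7−1)² = 64 + 36 = 100
|TG|² = (0−(-14))² + (7−(-8))² = 196 + 225 = 421
|TH|² = (0−14)² + (7−1)² = 196 + 36 = 232
|TJ|² = (0−(-10))² + (7−10)² = 100 + 9 = 109
The largest is to G.

G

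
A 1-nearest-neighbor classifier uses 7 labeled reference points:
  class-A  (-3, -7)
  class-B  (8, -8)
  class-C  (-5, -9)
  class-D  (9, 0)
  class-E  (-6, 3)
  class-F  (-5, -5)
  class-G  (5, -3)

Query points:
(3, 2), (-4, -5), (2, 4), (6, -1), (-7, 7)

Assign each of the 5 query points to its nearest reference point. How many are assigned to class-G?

(3, 2) — d² to each: class-A:117, class-B:125, class-C:185, class-D:40, class-E:82, class-F:113, class-G:29 → nearest is class-G
(-4, -5) — d² to each: class-A:5, class-B:153, class-C:17, class-D:194, class-E:68, class-F:1, class-G:85 → nearest is class-F
(2, 4) — d² to each: class-A:146, class-B:180, class-C:218, class-D:65, class-E:65, class-F:130, class-G:58 → nearest is class-G
(6, -1) — d² to each: class-A:117, class-B:53, class-C:185, class-D:10, class-E:160, class-F:137, class-G:5 → nearest is class-G
(-7, 7) — d² to each: class-A:212, class-B:450, class-C:260, class-D:305, class-E:17, class-F:148, class-G:244 → nearest is class-E
3 of the 5 points have class-G as nearest.

3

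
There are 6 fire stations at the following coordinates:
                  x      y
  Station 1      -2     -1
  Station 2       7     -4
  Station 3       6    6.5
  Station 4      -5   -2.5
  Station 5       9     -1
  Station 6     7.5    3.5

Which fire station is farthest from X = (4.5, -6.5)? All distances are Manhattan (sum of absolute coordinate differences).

Station 3

d(X, Station 1) = |4.5−(-2)| + |-6.5−(-1)| = 6.5 + 5.5 = 12
d(X, Station 2) = |4.5−7| + |-6.5−(-4)| = 2.5 + 2.5 = 5
d(X, Station 3) = |4.5−6| + |-6.5−6.5| = 1.5 + 13 = 14.5
d(X, Station 4) = |4.5−(-5)| + |-6.5−(-2.5)| = 9.5 + 4 = 13.5
d(X, Station 5) = |4.5−9| + |-6.5−(-1)| = 4.5 + 5.5 = 10
d(X, Station 6) = |4.5−7.5| + |-6.5−3.5| = 3 + 10 = 13
The largest is to Station 3.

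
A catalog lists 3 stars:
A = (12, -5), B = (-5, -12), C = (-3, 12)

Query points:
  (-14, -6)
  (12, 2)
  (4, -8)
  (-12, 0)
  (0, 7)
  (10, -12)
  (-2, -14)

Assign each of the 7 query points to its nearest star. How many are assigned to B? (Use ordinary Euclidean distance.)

3

(-14, -6) — d² to each: A:677, B:117, C:445 → nearest is B
(12, 2) — d² to each: A:49, B:485, C:325 → nearest is A
(4, -8) — d² to each: A:73, B:97, C:449 → nearest is A
(-12, 0) — d² to each: A:601, B:193, C:225 → nearest is B
(0, 7) — d² to each: A:288, B:386, C:34 → nearest is C
(10, -12) — d² to each: A:53, B:225, C:745 → nearest is A
(-2, -14) — d² to each: A:277, B:13, C:677 → nearest is B
3 of the 7 points have B as nearest.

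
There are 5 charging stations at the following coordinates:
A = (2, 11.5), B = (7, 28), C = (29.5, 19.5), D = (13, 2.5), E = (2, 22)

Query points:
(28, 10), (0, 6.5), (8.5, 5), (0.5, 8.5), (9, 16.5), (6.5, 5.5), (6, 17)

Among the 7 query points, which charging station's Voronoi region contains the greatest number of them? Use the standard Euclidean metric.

(28, 10) — d² to each: A:678.25, B:765, C:92.5, D:281.25, E:820 → nearest is C
(0, 6.5) — d² to each: A:29, B:511.25, C:1039.25, D:185, E:244.25 → nearest is A
(8.5, 5) — d² to each: A:84.5, B:531.25, C:651.25, D:26.5, E:331.25 → nearest is D
(0.5, 8.5) — d² to each: A:11.25, B:422.5, C:962, D:192.25, E:184.5 → nearest is A
(9, 16.5) — d² to each: A:74, B:136.25, C:429.25, D:212, E:79.25 → nearest is A
(6.5, 5.5) — d² to each: A:56.25, B:506.5, C:725, D:51.25, E:292.5 → nearest is D
(6, 17) — d² to each: A:46.25, B:122, C:558.5, D:259.25, E:41 → nearest is E
Tally — A:3, C:1, D:2, E:1. A captures the most (3).

A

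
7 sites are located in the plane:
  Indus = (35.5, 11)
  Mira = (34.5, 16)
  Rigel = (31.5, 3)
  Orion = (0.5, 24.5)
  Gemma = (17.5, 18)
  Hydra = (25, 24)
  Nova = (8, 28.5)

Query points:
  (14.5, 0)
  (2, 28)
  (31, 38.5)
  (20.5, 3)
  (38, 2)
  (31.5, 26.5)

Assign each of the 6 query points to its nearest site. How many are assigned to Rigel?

3

(14.5, 0) — d² to each: Indus:562, Mira:656, Rigel:298, Orion:796.25, Gemma:333, Hydra:686.25, Nova:854.5 → nearest is Rigel
(2, 28) — d² to each: Indus:1411.25, Mira:1200.25, Rigel:1495.25, Orion:14.5, Gemma:340.25, Hydra:545, Nova:36.25 → nearest is Orion
(31, 38.5) — d² to each: Indus:776.5, Mira:518.5, Rigel:1260.5, Orion:1126.25, Gemma:602.5, Hydra:246.25, Nova:629 → nearest is Hydra
(20.5, 3) — d² to each: Indus:289, Mira:365, Rigel:121, Orion:862.25, Gemma:234, Hydra:461.25, Nova:806.5 → nearest is Rigel
(38, 2) — d² to each: Indus:87.25, Mira:208.25, Rigel:43.25, Orion:1912.5, Gemma:676.25, Hydra:653, Nova:1602.25 → nearest is Rigel
(31.5, 26.5) — d² to each: Indus:256.25, Mira:119.25, Rigel:552.25, Orion:965, Gemma:268.25, Hydra:48.5, Nova:556.25 → nearest is Hydra
3 of the 6 points have Rigel as nearest.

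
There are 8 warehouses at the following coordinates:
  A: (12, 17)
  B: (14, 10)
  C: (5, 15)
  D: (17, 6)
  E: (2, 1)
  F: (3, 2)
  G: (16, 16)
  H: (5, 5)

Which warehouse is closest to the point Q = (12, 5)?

D

Since √ is increasing, it suffices to compare squared distances:
|QA|² = 0 + 144 = 144
|QB|² = 4 + 25 = 29
|QC|² = 49 + 100 = 149
|QD|² = 25 + 1 = 26
|QE|² = 100 + 16 = 116
|QF|² = 81 + 9 = 90
|QG|² = 16 + 121 = 137
|QH|² = 49 + 0 = 49
The smallest is to D, so Q lies in the Voronoi region of D.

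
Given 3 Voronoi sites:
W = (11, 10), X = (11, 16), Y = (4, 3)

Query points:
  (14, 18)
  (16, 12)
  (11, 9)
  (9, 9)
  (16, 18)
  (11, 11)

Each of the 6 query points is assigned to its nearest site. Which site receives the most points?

(14, 18) — d² to each: W:73, X:13, Y:325 → nearest is X
(16, 12) — d² to each: W:29, X:41, Y:225 → nearest is W
(11, 9) — d² to each: W:1, X:49, Y:85 → nearest is W
(9, 9) — d² to each: W:5, X:53, Y:61 → nearest is W
(16, 18) — d² to each: W:89, X:29, Y:369 → nearest is X
(11, 11) — d² to each: W:1, X:25, Y:113 → nearest is W
Tally — W:4, X:2. W captures the most (4).

W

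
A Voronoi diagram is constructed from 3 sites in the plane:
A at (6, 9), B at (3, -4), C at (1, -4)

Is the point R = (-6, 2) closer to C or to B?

C

Compare squared distances:
|RC|² = (-6−1)² + (2−(-4))² = 49 + 36 = 85
|RB|² = (-6−3)² + (2−(-4))² = 81 + 36 = 117
85 < 117, so C is closer.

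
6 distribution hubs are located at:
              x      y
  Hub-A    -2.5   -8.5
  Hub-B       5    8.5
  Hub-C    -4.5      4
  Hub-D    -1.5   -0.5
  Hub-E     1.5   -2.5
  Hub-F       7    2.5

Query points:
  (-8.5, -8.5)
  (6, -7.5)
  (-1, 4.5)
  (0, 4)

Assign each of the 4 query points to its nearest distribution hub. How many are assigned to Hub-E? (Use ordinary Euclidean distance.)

(-8.5, -8.5) — d² to each: Hub-A:36, Hub-B:471.25, Hub-C:172.25, Hub-D:113, Hub-E:136, Hub-F:361.25 → nearest is Hub-A
(6, -7.5) — d² to each: Hub-A:73.25, Hub-B:257, Hub-C:242.5, Hub-D:105.25, Hub-E:45.25, Hub-F:101 → nearest is Hub-E
(-1, 4.5) — d² to each: Hub-A:171.25, Hub-B:52, Hub-C:12.5, Hub-D:25.25, Hub-E:55.25, Hub-F:68 → nearest is Hub-C
(0, 4) — d² to each: Hub-A:162.5, Hub-B:45.25, Hub-C:20.25, Hub-D:22.5, Hub-E:44.5, Hub-F:51.25 → nearest is Hub-C
1 of the 4 points has Hub-E as nearest.

1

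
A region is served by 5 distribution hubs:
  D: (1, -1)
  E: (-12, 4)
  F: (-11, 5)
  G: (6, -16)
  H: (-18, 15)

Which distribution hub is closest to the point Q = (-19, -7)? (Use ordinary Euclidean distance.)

Compare squared distances (the ordering matches that of the actual distances):
|QD|² = (-19−1)² + (-7−(-1))² = 400 + 36 = 436
|QE|² = (-19−(-12))² + (-7−4)² = 49 + 121 = 170
|QF|² = (-19−(-11))² + (-7−5)² = 64 + 144 = 208
|QG|² = (-19−6)² + (-7−(-16))² = 625 + 81 = 706
|QH|² = (-19−(-18))² + (-7−15)² = 1 + 484 = 485
Minimum is at E.

E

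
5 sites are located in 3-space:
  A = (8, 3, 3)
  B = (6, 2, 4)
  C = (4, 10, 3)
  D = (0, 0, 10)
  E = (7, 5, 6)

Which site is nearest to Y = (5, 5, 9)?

Squared Euclidean distances:
|YA|² = (5−8)² + (5−3)² + (9−3)² = 9 + 4 + 36 = 49
|YB|² = (5−6)² + (5−2)² + (9−4)² = 1 + 9 + 25 = 35
|YC|² = (5−4)² + (5−10)² + (9−3)² = 1 + 25 + 36 = 62
|YD|² = (5−0)² + (5−0)² + (9−10)² = 25 + 25 + 1 = 51
|YE|² = (5−7)² + (5−5)² + (9−6)² = 4 + 0 + 9 = 13
E is nearest.

E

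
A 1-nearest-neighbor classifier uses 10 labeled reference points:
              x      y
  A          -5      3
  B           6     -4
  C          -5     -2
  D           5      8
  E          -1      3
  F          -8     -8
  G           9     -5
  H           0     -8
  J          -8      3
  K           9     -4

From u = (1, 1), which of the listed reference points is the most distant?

Compare squared distances (the ordering matches that of the actual distances):
|uA|² = (1−(-5))² + (1−3)² = 36 + 4 = 40
|uB|² = (1−6)² + (1−(-4))² = 25 + 25 = 50
|uC|² = (1−(-5))² + (1−(-2))² = 36 + 9 = 45
|uD|² = (1−5)² + (1−8)² = 16 + 49 = 65
|uE|² = (1−(-1))² + (1−3)² = 4 + 4 = 8
|uF|² = (1−(-8))² + (1−(-8))² = 81 + 81 = 162
|uG|² = (1−9)² + (1−(-5))² = 64 + 36 = 100
|uH|² = (1−0)² + (1−(-8))² = 1 + 81 = 82
|uJ|² = (1−(-8))² + (1−3)² = 81 + 4 = 85
|uK|² = (1−9)² + (1−(-4))² = 64 + 25 = 89
The largest is to F.

F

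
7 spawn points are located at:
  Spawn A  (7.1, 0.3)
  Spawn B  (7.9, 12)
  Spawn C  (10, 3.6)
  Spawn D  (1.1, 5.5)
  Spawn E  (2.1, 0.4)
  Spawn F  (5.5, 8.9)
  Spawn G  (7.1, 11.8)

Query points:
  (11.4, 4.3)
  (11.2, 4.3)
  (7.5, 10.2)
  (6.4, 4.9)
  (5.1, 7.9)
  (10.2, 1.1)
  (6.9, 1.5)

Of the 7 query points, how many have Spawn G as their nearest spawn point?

1

(11.4, 4.3) — d² to each: Spawn A:34.49, Spawn B:71.54, Spawn C:2.45, Spawn D:107.53, Spawn E:101.7, Spawn F:55.97, Spawn G:74.74 → nearest is Spawn C
(11.2, 4.3) — d² to each: Spawn A:32.81, Spawn B:70.18, Spawn C:1.93, Spawn D:103.45, Spawn E:98.02, Spawn F:53.65, Spawn G:73.06 → nearest is Spawn C
(7.5, 10.2) — d² to each: Spawn A:98.17, Spawn B:3.4, Spawn C:49.81, Spawn D:63.05, Spawn E:125.2, Spawn F:5.69, Spawn G:2.72 → nearest is Spawn G
(6.4, 4.9) — d² to each: Spawn A:21.65, Spawn B:52.66, Spawn C:14.65, Spawn D:28.45, Spawn E:38.74, Spawn F:16.81, Spawn G:48.1 → nearest is Spawn C
(5.1, 7.9) — d² to each: Spawn A:61.76, Spawn B:24.65, Spawn C:42.5, Spawn D:21.76, Spawn E:65.25, Spawn F:1.16, Spawn G:19.21 → nearest is Spawn F
(10.2, 1.1) — d² to each: Spawn A:10.25, Spawn B:124.1, Spawn C:6.29, Spawn D:102.17, Spawn E:66.1, Spawn F:82.93, Spawn G:124.1 → nearest is Spawn C
(6.9, 1.5) — d² to each: Spawn A:1.48, Spawn B:111.25, Spawn C:14.02, Spawn D:49.64, Spawn E:24.25, Spawn F:56.72, Spawn G:106.13 → nearest is Spawn A
1 of the 7 points has Spawn G as nearest.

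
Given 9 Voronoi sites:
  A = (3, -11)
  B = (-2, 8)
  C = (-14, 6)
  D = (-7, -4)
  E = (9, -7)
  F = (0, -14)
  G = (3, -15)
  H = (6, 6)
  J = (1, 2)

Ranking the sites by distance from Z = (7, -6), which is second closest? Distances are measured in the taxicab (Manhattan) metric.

A

d(Z,A) = 4 + 5 = 9
d(Z,B) = 9 + 14 = 23
d(Z,C) = 21 + 12 = 33
d(Z,D) = 14 + 2 = 16
d(Z,E) = 2 + 1 = 3
d(Z,F) = 7 + 8 = 15
d(Z,G) = 4 + 9 = 13
d(Z,H) = 1 + 12 = 13
d(Z,J) = 6 + 8 = 14
Sorted ascending: E, A, G, … — the second-nearest is A.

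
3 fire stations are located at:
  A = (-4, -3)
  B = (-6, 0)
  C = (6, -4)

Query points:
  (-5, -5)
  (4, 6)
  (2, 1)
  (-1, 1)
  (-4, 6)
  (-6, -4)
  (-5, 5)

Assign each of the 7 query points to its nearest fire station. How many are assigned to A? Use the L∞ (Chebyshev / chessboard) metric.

(-5, -5) — d to each: A:2, B:5, C:11 → nearest is A
(4, 6) — d to each: A:9, B:10, C:10 → nearest is A
(2, 1) — d to each: A:6, B:8, C:5 → nearest is C
(-1, 1) — d to each: A:4, B:5, C:7 → nearest is A
(-4, 6) — d to each: A:9, B:6, C:10 → nearest is B
(-6, -4) — d to each: A:2, B:4, C:12 → nearest is A
(-5, 5) — d to each: A:8, B:5, C:11 → nearest is B
4 of the 7 points have A as nearest.

4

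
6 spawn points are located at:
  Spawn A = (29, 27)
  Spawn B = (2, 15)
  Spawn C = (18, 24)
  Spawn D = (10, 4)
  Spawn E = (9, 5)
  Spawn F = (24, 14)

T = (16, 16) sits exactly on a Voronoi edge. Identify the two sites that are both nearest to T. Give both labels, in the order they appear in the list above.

Squared distances from T to each site:
d²(T, Spawn A) = (16−29)² + (16−27)² = 169 + 121 = 290
d²(T, Spawn B) = (16−2)² + (16−15)² = 196 + 1 = 197
d²(T, Spawn C) = (16−18)² + (16−24)² = 4 + 64 = 68
d²(T, Spawn D) = (16−10)² + (16−4)² = 36 + 144 = 180
d²(T, Spawn E) = (16−9)² + (16−5)² = 49 + 121 = 170
d²(T, Spawn F) = (16−24)² + (16−14)² = 64 + 4 = 68
T is equidistant from Spawn C and Spawn F (both at squared distance 68), and every other site is strictly farther — so T lies on the Spawn C–Spawn F Voronoi edge.

Spawn C and Spawn F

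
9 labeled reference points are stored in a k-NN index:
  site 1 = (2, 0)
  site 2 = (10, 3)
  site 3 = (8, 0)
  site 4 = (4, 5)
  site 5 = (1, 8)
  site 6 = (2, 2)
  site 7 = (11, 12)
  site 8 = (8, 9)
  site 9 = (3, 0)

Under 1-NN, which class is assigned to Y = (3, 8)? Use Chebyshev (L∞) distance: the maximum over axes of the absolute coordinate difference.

d(Y, site 1) = max(1, 8) = 8
d(Y, site 2) = max(7, 5) = 7
d(Y, site 3) = max(5, 8) = 8
d(Y, site 4) = max(1, 3) = 3
d(Y, site 5) = max(2, 0) = 2
d(Y, site 6) = max(1, 6) = 6
d(Y, site 7) = max(8, 4) = 8
d(Y, site 8) = max(5, 1) = 5
d(Y, site 9) = max(0, 8) = 8
Minimum is at site 5.

site 5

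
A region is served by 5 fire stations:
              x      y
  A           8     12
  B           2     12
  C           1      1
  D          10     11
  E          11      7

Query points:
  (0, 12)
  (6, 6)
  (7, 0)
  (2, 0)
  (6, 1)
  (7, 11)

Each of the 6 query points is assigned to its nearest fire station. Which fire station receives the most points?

(0, 12) — d² to each: A:64, B:4, C:122, D:101, E:146 → nearest is B
(6, 6) — d² to each: A:40, B:52, C:50, D:41, E:26 → nearest is E
(7, 0) — d² to each: A:145, B:169, C:37, D:130, E:65 → nearest is C
(2, 0) — d² to each: A:180, B:144, C:2, D:185, E:130 → nearest is C
(6, 1) — d² to each: A:125, B:137, C:25, D:116, E:61 → nearest is C
(7, 11) — d² to each: A:2, B:26, C:136, D:9, E:32 → nearest is A
Tally — A:1, B:1, C:3, E:1. C captures the most (3).

C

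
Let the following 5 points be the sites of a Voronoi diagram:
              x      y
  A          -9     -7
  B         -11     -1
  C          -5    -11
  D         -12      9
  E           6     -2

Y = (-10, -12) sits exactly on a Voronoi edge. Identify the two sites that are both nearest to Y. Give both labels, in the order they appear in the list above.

A and C

Squared distances from Y to each site:
|YA|² = 1 + 25 = 26
|YB|² = 1 + 121 = 122
|YC|² = 25 + 1 = 26
|YD|² = 4 + 441 = 445
|YE|² = 256 + 100 = 356
Y is equidistant from A and C (both at squared distance 26), and every other site is strictly farther — so Y lies on the A–C Voronoi edge.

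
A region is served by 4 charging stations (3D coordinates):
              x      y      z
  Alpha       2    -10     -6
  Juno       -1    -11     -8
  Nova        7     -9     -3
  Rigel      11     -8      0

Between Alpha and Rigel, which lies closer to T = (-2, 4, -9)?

Compare squared distances:
d²(T, Alpha) = (-2−2)² + (4−(-10))² + (-9−(-6))² = 16 + 196 + 9 = 221
d²(T, Rigel) = (-2−11)² + (4−(-8))² + (-9−0)² = 169 + 144 + 81 = 394
221 < 394, so Alpha is closer.

Alpha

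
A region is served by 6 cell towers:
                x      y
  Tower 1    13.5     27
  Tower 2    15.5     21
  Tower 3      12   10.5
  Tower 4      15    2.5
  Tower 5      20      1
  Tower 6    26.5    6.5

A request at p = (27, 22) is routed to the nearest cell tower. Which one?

Tower 2

Since √ is increasing, it suffices to compare squared distances:
d²(p, Tower 1) = 182.25 + 25 = 207.25
d²(p, Tower 2) = 132.25 + 1 = 133.25
d²(p, Tower 3) = 225 + 132.25 = 357.25
d²(p, Tower 4) = 144 + 380.25 = 524.25
d²(p, Tower 5) = 49 + 441 = 490
d²(p, Tower 6) = 0.25 + 240.25 = 240.5
The smallest is to Tower 2, so p lies in the Voronoi region of Tower 2.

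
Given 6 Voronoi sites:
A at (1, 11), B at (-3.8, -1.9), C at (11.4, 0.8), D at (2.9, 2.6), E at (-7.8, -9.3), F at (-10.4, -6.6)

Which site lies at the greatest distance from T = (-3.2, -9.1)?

Since √ is increasing, it suffices to compare squared distances:
|TA|² = (-3.2−1)² + (-9.1−11)² = 17.64 + 404.01 = 421.65
|TB|² = (-3.2−(-3.8))² + (-9.1−(-1.9))² = 0.36 + 51.84 = 52.2
|TC|² = (-3.2−11.4)² + (-9.1−0.8)² = 213.16 + 98.01 = 311.17
|TD|² = (-3.2−2.9)² + (-9.1−2.6)² = 37.21 + 136.89 = 174.1
|TE|² = (-3.2−(-7.8))² + (-9.1−(-9.3))² = 21.16 + 0.04 = 21.2
|TF|² = (-3.2−(-10.4))² + (-9.1−(-6.6))² = 51.84 + 6.25 = 58.09
The largest is to A.

A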